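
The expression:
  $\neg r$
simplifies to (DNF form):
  $\neg r$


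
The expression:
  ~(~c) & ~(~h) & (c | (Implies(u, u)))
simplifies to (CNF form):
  c & h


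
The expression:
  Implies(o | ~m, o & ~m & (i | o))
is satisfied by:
  {o: True, m: False}
  {m: True, o: False}


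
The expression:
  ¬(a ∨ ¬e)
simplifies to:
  e ∧ ¬a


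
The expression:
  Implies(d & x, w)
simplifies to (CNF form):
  w | ~d | ~x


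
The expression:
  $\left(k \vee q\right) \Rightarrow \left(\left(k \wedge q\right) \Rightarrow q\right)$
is always true.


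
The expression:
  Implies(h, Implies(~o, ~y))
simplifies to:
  o | ~h | ~y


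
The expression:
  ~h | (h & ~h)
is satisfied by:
  {h: False}


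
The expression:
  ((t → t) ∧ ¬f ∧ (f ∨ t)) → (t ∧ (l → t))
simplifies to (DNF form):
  True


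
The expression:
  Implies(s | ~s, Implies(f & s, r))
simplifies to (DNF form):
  r | ~f | ~s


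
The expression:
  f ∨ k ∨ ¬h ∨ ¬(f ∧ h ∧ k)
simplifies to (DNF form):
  True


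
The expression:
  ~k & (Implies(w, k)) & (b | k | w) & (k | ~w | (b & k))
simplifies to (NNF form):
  b & ~k & ~w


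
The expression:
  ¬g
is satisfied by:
  {g: False}


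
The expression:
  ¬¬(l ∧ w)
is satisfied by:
  {w: True, l: True}


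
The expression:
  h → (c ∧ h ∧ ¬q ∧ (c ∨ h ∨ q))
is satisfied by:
  {c: True, h: False, q: False}
  {c: False, h: False, q: False}
  {q: True, c: True, h: False}
  {q: True, c: False, h: False}
  {h: True, c: True, q: False}


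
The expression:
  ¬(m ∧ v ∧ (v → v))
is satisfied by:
  {m: False, v: False}
  {v: True, m: False}
  {m: True, v: False}


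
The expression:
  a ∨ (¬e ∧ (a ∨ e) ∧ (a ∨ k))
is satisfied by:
  {a: True}


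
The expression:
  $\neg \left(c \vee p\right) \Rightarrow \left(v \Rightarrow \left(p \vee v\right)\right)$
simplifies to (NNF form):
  $\text{True}$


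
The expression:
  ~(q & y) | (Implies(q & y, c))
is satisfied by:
  {c: True, q: False, y: False}
  {q: False, y: False, c: False}
  {c: True, y: True, q: False}
  {y: True, q: False, c: False}
  {c: True, q: True, y: False}
  {q: True, c: False, y: False}
  {c: True, y: True, q: True}


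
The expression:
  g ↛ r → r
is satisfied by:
  {r: True, g: False}
  {g: False, r: False}
  {g: True, r: True}


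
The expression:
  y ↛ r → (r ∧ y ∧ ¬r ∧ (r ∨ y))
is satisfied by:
  {r: True, y: False}
  {y: False, r: False}
  {y: True, r: True}


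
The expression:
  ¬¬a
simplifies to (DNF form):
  a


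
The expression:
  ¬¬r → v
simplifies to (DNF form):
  v ∨ ¬r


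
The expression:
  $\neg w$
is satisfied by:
  {w: False}


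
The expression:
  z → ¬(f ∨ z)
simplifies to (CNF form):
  ¬z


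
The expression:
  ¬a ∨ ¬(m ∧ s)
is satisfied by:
  {s: False, m: False, a: False}
  {a: True, s: False, m: False}
  {m: True, s: False, a: False}
  {a: True, m: True, s: False}
  {s: True, a: False, m: False}
  {a: True, s: True, m: False}
  {m: True, s: True, a: False}


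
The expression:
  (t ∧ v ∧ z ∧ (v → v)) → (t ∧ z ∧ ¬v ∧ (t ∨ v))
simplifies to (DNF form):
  ¬t ∨ ¬v ∨ ¬z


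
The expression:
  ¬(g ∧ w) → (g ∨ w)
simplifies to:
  g ∨ w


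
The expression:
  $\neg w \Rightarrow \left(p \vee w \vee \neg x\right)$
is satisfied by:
  {p: True, w: True, x: False}
  {p: True, w: False, x: False}
  {w: True, p: False, x: False}
  {p: False, w: False, x: False}
  {x: True, p: True, w: True}
  {x: True, p: True, w: False}
  {x: True, w: True, p: False}


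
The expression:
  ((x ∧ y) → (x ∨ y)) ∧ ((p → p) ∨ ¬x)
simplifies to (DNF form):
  True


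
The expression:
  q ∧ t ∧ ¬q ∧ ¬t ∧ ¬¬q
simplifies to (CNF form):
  False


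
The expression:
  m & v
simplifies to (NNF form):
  m & v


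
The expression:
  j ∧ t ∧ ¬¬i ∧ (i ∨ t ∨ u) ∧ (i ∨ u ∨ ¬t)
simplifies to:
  i ∧ j ∧ t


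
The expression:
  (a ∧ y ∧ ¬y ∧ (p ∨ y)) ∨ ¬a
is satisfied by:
  {a: False}


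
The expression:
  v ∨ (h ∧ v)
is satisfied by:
  {v: True}


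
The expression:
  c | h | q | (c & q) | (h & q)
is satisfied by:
  {q: True, c: True, h: True}
  {q: True, c: True, h: False}
  {q: True, h: True, c: False}
  {q: True, h: False, c: False}
  {c: True, h: True, q: False}
  {c: True, h: False, q: False}
  {h: True, c: False, q: False}


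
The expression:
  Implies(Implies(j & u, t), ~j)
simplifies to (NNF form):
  ~j | (u & ~t)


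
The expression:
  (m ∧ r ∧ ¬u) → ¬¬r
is always true.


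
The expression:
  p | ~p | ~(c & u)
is always true.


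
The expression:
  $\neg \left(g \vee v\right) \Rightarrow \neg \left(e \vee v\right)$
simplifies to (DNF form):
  $g \vee v \vee \neg e$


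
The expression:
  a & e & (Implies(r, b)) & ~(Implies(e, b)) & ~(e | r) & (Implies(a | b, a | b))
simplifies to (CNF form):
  False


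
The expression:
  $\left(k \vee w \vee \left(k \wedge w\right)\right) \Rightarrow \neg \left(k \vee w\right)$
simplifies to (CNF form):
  $\neg k \wedge \neg w$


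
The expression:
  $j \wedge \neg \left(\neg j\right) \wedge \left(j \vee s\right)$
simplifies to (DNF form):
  $j$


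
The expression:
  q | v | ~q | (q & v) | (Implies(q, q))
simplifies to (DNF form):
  True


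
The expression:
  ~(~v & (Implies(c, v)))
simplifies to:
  c | v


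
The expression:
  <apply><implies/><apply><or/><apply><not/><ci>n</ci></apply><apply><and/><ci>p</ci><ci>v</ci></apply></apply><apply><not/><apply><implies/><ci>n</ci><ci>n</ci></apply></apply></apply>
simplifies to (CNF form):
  <apply><and/><ci>n</ci><apply><or/><apply><not/><ci>p</ci></apply><apply><not/><ci>v</ci></apply></apply></apply>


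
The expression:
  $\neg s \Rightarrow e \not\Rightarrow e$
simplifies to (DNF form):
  $s$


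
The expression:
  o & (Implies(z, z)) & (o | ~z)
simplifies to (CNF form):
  o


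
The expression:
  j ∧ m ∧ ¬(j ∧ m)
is never true.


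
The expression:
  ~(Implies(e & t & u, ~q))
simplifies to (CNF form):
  e & q & t & u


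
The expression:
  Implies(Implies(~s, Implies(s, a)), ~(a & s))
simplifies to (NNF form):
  ~a | ~s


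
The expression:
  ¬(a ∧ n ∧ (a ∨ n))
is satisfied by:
  {n: False, a: False}
  {a: True, n: False}
  {n: True, a: False}


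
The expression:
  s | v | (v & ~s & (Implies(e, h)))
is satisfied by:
  {v: True, s: True}
  {v: True, s: False}
  {s: True, v: False}


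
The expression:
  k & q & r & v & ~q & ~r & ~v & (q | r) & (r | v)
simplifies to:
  False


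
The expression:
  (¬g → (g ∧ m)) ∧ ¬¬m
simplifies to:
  g ∧ m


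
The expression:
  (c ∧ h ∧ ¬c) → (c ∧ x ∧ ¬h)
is always true.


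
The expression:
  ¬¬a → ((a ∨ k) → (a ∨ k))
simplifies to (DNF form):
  True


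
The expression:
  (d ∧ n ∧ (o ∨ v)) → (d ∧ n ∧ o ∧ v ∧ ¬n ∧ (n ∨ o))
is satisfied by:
  {o: False, v: False, d: False, n: False}
  {v: True, n: False, o: False, d: False}
  {o: True, n: False, v: False, d: False}
  {v: True, o: True, n: False, d: False}
  {n: True, o: False, v: False, d: False}
  {n: True, v: True, o: False, d: False}
  {n: True, o: True, v: False, d: False}
  {n: True, v: True, o: True, d: False}
  {d: True, n: False, o: False, v: False}
  {d: True, v: True, n: False, o: False}
  {d: True, o: True, n: False, v: False}
  {d: True, v: True, o: True, n: False}
  {d: True, n: True, o: False, v: False}


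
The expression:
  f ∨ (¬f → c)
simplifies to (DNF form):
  c ∨ f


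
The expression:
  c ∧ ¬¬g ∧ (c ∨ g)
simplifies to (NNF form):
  c ∧ g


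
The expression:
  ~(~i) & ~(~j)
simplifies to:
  i & j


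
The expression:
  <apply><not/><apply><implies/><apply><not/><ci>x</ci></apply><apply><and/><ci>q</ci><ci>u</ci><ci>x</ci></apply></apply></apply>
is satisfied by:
  {x: False}


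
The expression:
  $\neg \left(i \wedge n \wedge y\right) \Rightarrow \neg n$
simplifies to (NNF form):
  $\left(i \wedge y\right) \vee \neg n$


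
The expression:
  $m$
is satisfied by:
  {m: True}


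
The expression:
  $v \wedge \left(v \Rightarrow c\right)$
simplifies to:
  $c \wedge v$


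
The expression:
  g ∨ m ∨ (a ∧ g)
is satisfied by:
  {m: True, g: True}
  {m: True, g: False}
  {g: True, m: False}


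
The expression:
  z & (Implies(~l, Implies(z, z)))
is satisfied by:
  {z: True}


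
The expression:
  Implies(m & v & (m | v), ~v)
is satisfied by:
  {m: False, v: False}
  {v: True, m: False}
  {m: True, v: False}


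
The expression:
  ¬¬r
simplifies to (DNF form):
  r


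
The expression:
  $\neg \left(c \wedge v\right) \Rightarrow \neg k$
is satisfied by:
  {v: True, c: True, k: False}
  {v: True, c: False, k: False}
  {c: True, v: False, k: False}
  {v: False, c: False, k: False}
  {v: True, k: True, c: True}


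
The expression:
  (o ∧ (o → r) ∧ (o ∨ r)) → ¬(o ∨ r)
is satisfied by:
  {o: False, r: False}
  {r: True, o: False}
  {o: True, r: False}


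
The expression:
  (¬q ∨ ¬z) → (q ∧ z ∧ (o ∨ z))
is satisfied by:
  {z: True, q: True}


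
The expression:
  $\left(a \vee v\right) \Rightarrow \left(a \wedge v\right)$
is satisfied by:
  {v: False, a: False}
  {a: True, v: True}


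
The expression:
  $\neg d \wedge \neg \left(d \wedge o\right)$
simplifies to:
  $\neg d$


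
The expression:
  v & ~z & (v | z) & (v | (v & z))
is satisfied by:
  {v: True, z: False}


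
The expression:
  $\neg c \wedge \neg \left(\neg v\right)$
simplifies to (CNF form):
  $v \wedge \neg c$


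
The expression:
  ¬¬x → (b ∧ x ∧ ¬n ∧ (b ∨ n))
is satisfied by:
  {b: True, n: False, x: False}
  {n: False, x: False, b: False}
  {b: True, n: True, x: False}
  {n: True, b: False, x: False}
  {x: True, b: True, n: False}


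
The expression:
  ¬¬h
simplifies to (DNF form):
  h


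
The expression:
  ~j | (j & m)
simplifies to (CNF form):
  m | ~j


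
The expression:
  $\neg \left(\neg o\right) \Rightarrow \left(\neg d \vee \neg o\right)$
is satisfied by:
  {o: False, d: False}
  {d: True, o: False}
  {o: True, d: False}


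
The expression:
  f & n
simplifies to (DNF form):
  f & n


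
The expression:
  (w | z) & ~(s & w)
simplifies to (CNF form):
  (w | z) & (w | ~w) & (z | ~s) & (~s | ~w)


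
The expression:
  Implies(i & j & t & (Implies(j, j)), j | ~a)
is always true.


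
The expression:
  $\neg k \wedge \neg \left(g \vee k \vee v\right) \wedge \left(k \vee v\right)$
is never true.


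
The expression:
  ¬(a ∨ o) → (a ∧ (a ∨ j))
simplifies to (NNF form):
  a ∨ o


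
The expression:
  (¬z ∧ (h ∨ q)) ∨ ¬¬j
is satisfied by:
  {j: True, q: True, h: True, z: False}
  {j: True, q: True, h: False, z: False}
  {j: True, h: True, q: False, z: False}
  {j: True, h: False, q: False, z: False}
  {z: True, j: True, q: True, h: True}
  {z: True, j: True, q: True, h: False}
  {z: True, j: True, q: False, h: True}
  {z: True, j: True, q: False, h: False}
  {q: True, h: True, j: False, z: False}
  {q: True, j: False, h: False, z: False}
  {h: True, j: False, q: False, z: False}


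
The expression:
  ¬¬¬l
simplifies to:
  ¬l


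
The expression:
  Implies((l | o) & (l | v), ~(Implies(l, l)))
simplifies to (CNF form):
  ~l & (~o | ~v)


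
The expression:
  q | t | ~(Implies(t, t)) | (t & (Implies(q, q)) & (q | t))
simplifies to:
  q | t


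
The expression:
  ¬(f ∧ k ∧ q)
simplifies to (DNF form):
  ¬f ∨ ¬k ∨ ¬q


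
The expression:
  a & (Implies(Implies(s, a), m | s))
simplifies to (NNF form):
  a & (m | s)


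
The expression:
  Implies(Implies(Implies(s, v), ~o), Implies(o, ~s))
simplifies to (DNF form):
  v | ~o | ~s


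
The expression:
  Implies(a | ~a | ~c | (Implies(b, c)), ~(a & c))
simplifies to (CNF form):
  ~a | ~c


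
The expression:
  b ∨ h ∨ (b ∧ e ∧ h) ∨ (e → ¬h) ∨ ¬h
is always true.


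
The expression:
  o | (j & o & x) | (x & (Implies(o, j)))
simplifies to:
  o | x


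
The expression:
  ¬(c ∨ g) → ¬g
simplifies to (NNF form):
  True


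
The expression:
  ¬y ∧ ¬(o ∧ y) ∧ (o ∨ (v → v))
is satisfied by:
  {y: False}


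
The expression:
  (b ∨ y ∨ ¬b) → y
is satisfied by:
  {y: True}


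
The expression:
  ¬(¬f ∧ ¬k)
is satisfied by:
  {k: True, f: True}
  {k: True, f: False}
  {f: True, k: False}


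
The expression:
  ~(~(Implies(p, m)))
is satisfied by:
  {m: True, p: False}
  {p: False, m: False}
  {p: True, m: True}


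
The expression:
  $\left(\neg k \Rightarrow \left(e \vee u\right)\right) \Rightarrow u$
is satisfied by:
  {u: True, k: False, e: False}
  {u: True, e: True, k: False}
  {u: True, k: True, e: False}
  {u: True, e: True, k: True}
  {e: False, k: False, u: False}


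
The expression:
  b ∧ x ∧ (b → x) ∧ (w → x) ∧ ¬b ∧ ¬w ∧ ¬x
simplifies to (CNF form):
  False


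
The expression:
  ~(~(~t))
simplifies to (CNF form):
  ~t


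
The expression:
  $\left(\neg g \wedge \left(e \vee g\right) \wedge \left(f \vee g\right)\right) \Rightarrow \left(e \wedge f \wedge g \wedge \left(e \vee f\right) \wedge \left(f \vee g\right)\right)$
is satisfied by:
  {g: True, e: False, f: False}
  {e: False, f: False, g: False}
  {f: True, g: True, e: False}
  {f: True, e: False, g: False}
  {g: True, e: True, f: False}
  {e: True, g: False, f: False}
  {f: True, e: True, g: True}


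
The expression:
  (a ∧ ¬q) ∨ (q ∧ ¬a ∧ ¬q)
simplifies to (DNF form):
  a ∧ ¬q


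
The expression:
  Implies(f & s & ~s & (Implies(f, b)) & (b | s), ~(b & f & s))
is always true.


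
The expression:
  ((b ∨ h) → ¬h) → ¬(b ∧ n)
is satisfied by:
  {h: True, n: False, b: False}
  {h: False, n: False, b: False}
  {b: True, h: True, n: False}
  {b: True, h: False, n: False}
  {n: True, h: True, b: False}
  {n: True, h: False, b: False}
  {n: True, b: True, h: True}


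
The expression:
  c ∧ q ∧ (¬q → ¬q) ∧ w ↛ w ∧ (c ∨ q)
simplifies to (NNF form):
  False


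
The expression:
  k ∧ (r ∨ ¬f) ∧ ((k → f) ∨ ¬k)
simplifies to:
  f ∧ k ∧ r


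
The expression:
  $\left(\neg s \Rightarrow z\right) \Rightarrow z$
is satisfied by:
  {z: True, s: False}
  {s: False, z: False}
  {s: True, z: True}


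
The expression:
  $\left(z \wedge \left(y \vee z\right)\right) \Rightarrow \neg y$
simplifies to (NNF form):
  $\neg y \vee \neg z$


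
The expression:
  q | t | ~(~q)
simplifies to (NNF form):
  q | t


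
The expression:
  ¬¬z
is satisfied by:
  {z: True}


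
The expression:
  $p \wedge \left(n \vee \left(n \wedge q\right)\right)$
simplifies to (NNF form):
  $n \wedge p$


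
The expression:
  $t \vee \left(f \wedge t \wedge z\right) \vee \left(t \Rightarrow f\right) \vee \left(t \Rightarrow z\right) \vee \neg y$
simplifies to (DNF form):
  $\text{True}$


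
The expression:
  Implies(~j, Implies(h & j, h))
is always true.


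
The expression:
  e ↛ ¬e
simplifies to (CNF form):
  e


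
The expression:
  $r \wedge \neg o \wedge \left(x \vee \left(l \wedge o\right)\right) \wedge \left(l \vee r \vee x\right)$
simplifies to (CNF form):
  $r \wedge x \wedge \neg o$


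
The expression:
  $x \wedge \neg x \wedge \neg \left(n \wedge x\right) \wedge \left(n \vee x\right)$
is never true.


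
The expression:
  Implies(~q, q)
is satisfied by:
  {q: True}


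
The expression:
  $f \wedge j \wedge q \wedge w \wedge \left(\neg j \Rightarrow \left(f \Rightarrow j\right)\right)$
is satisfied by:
  {f: True, j: True, w: True, q: True}


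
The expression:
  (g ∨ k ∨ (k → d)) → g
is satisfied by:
  {g: True}


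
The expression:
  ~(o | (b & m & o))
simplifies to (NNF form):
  ~o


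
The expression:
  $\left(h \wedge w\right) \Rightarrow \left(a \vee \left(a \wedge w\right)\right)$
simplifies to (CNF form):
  $a \vee \neg h \vee \neg w$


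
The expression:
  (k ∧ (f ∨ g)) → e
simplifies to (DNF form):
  e ∨ (¬f ∧ ¬g) ∨ ¬k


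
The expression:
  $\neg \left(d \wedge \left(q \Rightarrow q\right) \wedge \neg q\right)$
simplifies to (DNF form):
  $q \vee \neg d$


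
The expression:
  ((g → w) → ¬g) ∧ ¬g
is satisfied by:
  {g: False}


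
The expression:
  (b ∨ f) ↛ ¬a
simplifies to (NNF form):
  a ∧ (b ∨ f)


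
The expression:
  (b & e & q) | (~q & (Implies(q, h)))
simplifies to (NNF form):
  ~q | (b & e)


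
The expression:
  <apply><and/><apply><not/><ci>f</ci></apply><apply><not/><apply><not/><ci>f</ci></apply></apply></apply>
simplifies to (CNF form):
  <false/>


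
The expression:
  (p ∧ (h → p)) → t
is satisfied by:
  {t: True, p: False}
  {p: False, t: False}
  {p: True, t: True}


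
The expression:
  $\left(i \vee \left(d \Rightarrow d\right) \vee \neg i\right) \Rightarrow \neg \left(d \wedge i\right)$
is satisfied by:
  {d: False, i: False}
  {i: True, d: False}
  {d: True, i: False}


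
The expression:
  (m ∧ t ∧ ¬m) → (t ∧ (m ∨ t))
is always true.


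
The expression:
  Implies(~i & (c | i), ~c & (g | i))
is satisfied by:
  {i: True, c: False}
  {c: False, i: False}
  {c: True, i: True}


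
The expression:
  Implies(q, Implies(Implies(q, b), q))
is always true.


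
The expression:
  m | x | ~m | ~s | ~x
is always true.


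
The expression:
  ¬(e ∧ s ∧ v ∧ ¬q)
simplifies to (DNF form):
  q ∨ ¬e ∨ ¬s ∨ ¬v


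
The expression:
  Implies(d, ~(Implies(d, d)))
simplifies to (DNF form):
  ~d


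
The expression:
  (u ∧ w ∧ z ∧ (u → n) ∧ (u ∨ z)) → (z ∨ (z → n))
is always true.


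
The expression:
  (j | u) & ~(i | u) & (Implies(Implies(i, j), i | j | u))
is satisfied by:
  {j: True, u: False, i: False}


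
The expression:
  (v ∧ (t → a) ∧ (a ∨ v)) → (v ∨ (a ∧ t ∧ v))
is always true.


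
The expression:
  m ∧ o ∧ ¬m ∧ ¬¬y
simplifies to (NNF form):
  False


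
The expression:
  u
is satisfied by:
  {u: True}


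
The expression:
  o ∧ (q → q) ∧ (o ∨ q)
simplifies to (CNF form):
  o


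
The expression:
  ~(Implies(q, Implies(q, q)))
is never true.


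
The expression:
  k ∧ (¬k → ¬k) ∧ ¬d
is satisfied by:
  {k: True, d: False}


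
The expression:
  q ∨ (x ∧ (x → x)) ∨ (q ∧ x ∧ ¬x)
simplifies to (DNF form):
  q ∨ x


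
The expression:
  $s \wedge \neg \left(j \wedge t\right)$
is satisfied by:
  {s: True, t: False, j: False}
  {s: True, j: True, t: False}
  {s: True, t: True, j: False}


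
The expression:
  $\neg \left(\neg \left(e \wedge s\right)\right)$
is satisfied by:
  {e: True, s: True}


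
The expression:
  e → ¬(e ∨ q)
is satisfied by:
  {e: False}


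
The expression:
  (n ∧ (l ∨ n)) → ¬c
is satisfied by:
  {c: False, n: False}
  {n: True, c: False}
  {c: True, n: False}


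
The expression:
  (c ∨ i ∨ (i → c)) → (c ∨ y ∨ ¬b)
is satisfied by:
  {y: True, c: True, b: False}
  {y: True, c: False, b: False}
  {c: True, y: False, b: False}
  {y: False, c: False, b: False}
  {y: True, b: True, c: True}
  {y: True, b: True, c: False}
  {b: True, c: True, y: False}


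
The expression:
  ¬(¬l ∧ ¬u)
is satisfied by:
  {l: True, u: True}
  {l: True, u: False}
  {u: True, l: False}


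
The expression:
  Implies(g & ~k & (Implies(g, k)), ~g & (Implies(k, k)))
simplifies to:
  True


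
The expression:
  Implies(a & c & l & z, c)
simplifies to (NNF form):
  True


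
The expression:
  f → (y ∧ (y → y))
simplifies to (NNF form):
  y ∨ ¬f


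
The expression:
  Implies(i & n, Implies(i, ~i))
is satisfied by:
  {n: False, i: False}
  {i: True, n: False}
  {n: True, i: False}


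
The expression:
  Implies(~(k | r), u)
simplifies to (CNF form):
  k | r | u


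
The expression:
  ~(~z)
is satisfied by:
  {z: True}


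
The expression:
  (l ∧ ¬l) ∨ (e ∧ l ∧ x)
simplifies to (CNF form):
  e ∧ l ∧ x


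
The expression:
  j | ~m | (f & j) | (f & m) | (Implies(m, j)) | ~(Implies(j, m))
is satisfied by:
  {f: True, j: True, m: False}
  {f: True, j: False, m: False}
  {j: True, f: False, m: False}
  {f: False, j: False, m: False}
  {f: True, m: True, j: True}
  {f: True, m: True, j: False}
  {m: True, j: True, f: False}


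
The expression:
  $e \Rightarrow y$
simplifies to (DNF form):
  $y \vee \neg e$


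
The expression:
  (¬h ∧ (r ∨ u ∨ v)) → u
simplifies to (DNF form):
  h ∨ u ∨ (¬r ∧ ¬v)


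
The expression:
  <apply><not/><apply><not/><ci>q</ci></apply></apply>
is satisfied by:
  {q: True}


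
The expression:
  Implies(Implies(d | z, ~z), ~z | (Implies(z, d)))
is always true.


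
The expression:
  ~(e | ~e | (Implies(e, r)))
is never true.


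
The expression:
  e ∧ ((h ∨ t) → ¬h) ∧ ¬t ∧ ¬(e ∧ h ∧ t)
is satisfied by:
  {e: True, h: False, t: False}


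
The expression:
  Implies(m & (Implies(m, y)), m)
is always true.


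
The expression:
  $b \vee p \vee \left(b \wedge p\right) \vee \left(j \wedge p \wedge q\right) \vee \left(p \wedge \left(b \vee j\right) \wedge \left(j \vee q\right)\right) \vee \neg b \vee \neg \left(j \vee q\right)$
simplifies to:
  $\text{True}$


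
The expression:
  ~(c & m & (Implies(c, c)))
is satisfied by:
  {m: False, c: False}
  {c: True, m: False}
  {m: True, c: False}


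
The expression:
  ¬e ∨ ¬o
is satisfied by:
  {e: False, o: False}
  {o: True, e: False}
  {e: True, o: False}


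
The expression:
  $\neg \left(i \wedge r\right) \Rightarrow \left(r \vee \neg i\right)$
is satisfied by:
  {r: True, i: False}
  {i: False, r: False}
  {i: True, r: True}


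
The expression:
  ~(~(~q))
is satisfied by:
  {q: False}


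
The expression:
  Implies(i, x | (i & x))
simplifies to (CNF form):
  x | ~i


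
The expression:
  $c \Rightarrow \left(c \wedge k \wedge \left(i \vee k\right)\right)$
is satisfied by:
  {k: True, c: False}
  {c: False, k: False}
  {c: True, k: True}


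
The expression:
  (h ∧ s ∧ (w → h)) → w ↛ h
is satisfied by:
  {s: False, h: False}
  {h: True, s: False}
  {s: True, h: False}


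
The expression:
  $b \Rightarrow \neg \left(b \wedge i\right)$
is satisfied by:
  {b: False, i: False}
  {i: True, b: False}
  {b: True, i: False}


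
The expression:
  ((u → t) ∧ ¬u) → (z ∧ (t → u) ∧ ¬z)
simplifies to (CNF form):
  u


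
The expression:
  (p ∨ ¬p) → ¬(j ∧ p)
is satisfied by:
  {p: False, j: False}
  {j: True, p: False}
  {p: True, j: False}


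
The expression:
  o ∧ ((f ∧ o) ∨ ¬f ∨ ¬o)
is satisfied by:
  {o: True}


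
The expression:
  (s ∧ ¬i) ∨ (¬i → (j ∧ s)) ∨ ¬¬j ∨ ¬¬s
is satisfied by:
  {i: True, s: True, j: True}
  {i: True, s: True, j: False}
  {i: True, j: True, s: False}
  {i: True, j: False, s: False}
  {s: True, j: True, i: False}
  {s: True, j: False, i: False}
  {j: True, s: False, i: False}


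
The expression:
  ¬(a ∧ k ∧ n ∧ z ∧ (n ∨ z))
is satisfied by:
  {k: False, z: False, n: False, a: False}
  {a: True, k: False, z: False, n: False}
  {n: True, k: False, z: False, a: False}
  {a: True, n: True, k: False, z: False}
  {z: True, a: False, k: False, n: False}
  {a: True, z: True, k: False, n: False}
  {n: True, z: True, a: False, k: False}
  {a: True, n: True, z: True, k: False}
  {k: True, n: False, z: False, a: False}
  {a: True, k: True, n: False, z: False}
  {n: True, k: True, a: False, z: False}
  {a: True, n: True, k: True, z: False}
  {z: True, k: True, n: False, a: False}
  {a: True, z: True, k: True, n: False}
  {n: True, z: True, k: True, a: False}


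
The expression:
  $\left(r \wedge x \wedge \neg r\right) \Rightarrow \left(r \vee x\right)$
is always true.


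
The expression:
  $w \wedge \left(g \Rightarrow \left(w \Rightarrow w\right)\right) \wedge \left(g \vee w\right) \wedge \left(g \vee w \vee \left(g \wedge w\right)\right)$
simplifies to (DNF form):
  $w$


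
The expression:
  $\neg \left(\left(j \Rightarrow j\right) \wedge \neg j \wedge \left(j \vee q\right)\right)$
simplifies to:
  $j \vee \neg q$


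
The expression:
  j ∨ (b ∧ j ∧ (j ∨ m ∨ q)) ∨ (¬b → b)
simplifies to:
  b ∨ j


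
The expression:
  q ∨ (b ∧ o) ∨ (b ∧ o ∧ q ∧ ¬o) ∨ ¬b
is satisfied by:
  {q: True, o: True, b: False}
  {q: True, o: False, b: False}
  {o: True, q: False, b: False}
  {q: False, o: False, b: False}
  {b: True, q: True, o: True}
  {b: True, q: True, o: False}
  {b: True, o: True, q: False}


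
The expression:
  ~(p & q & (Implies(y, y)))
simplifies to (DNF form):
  ~p | ~q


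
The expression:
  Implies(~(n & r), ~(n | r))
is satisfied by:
  {r: False, n: False}
  {n: True, r: True}


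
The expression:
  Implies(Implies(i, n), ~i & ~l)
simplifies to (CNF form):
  (i | ~i) & (i | ~l) & (~i | ~n) & (~l | ~n)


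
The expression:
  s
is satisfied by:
  {s: True}


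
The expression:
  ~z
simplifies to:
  ~z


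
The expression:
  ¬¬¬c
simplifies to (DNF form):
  ¬c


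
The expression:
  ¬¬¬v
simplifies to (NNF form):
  ¬v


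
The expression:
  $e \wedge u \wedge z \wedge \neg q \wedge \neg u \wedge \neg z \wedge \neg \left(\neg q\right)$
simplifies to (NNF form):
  $\text{False}$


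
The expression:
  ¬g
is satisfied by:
  {g: False}


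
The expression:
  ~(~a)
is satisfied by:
  {a: True}


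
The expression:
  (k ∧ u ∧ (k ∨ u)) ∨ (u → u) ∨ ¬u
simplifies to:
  True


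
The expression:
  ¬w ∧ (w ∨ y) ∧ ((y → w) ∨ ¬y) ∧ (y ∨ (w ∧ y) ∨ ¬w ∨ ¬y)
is never true.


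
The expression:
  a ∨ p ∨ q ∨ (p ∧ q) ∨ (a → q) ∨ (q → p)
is always true.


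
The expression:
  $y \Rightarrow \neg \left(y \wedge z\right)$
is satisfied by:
  {z: False, y: False}
  {y: True, z: False}
  {z: True, y: False}


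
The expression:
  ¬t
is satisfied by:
  {t: False}


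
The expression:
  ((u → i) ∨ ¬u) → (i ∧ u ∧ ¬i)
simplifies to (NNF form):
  u ∧ ¬i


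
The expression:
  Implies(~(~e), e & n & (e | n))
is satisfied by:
  {n: True, e: False}
  {e: False, n: False}
  {e: True, n: True}


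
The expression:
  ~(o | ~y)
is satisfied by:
  {y: True, o: False}


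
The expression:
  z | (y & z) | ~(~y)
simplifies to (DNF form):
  y | z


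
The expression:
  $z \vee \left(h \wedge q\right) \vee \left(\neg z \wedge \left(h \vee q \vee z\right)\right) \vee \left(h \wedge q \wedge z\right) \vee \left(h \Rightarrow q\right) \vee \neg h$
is always true.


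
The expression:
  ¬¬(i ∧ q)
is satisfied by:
  {i: True, q: True}


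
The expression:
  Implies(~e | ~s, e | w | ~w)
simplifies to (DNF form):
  True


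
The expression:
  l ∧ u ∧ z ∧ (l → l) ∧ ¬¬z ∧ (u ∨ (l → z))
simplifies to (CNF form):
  l ∧ u ∧ z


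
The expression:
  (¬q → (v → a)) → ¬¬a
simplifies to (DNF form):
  a ∨ (v ∧ ¬q)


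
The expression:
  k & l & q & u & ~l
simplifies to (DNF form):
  False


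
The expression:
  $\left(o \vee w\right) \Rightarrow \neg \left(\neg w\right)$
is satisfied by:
  {w: True, o: False}
  {o: False, w: False}
  {o: True, w: True}


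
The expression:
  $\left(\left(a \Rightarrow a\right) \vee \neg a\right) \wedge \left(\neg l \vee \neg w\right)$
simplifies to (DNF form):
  $\neg l \vee \neg w$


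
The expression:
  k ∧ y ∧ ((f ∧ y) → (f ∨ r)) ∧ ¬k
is never true.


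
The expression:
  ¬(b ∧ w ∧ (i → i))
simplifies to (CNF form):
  ¬b ∨ ¬w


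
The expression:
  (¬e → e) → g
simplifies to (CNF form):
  g ∨ ¬e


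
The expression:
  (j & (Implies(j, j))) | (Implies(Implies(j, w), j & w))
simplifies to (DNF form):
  j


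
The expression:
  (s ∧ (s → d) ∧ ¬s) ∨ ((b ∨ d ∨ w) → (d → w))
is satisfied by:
  {w: True, d: False}
  {d: False, w: False}
  {d: True, w: True}


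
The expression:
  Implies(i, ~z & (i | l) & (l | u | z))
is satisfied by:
  {l: True, u: True, z: False, i: False}
  {l: True, u: False, z: False, i: False}
  {u: True, l: False, z: False, i: False}
  {l: False, u: False, z: False, i: False}
  {l: True, z: True, u: True, i: False}
  {l: True, z: True, u: False, i: False}
  {z: True, u: True, l: False, i: False}
  {z: True, l: False, u: False, i: False}
  {l: True, i: True, u: True, z: False}
  {l: True, i: True, u: False, z: False}
  {i: True, u: True, z: False, l: False}


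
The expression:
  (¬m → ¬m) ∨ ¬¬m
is always true.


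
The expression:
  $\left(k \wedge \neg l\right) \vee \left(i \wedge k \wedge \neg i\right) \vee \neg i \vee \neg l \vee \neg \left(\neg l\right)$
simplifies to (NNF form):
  $\text{True}$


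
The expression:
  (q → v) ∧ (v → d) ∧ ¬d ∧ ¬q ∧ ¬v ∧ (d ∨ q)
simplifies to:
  False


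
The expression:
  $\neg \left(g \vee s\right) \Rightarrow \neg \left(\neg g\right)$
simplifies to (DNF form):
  $g \vee s$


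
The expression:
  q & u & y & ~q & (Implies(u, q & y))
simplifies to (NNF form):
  False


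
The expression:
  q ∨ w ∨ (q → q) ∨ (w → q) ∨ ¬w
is always true.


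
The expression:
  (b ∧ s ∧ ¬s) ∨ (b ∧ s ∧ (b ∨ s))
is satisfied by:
  {b: True, s: True}


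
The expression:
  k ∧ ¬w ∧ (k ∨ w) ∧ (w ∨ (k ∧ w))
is never true.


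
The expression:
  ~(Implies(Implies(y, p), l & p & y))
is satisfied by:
  {p: True, l: False, y: False}
  {l: False, y: False, p: False}
  {p: True, l: True, y: False}
  {l: True, p: False, y: False}
  {y: True, p: True, l: False}


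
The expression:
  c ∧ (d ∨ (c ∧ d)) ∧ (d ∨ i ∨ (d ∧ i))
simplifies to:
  c ∧ d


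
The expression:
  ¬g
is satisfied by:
  {g: False}


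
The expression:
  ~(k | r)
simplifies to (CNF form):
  ~k & ~r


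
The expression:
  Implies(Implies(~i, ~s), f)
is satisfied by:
  {s: True, f: True, i: False}
  {f: True, i: False, s: False}
  {s: True, f: True, i: True}
  {f: True, i: True, s: False}
  {s: True, i: False, f: False}


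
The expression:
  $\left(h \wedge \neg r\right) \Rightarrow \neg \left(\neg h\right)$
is always true.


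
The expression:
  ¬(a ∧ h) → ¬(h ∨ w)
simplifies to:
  (a ∧ h) ∨ (¬h ∧ ¬w)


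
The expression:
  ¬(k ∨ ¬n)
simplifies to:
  n ∧ ¬k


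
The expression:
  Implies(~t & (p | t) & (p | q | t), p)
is always true.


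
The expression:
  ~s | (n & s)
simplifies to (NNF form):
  n | ~s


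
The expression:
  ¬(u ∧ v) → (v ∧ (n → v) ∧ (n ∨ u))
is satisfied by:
  {n: True, u: True, v: True}
  {n: True, v: True, u: False}
  {u: True, v: True, n: False}


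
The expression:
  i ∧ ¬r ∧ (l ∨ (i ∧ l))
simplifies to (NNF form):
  i ∧ l ∧ ¬r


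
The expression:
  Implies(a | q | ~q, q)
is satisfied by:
  {q: True}


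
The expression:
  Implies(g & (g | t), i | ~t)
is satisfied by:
  {i: True, g: False, t: False}
  {g: False, t: False, i: False}
  {i: True, t: True, g: False}
  {t: True, g: False, i: False}
  {i: True, g: True, t: False}
  {g: True, i: False, t: False}
  {i: True, t: True, g: True}


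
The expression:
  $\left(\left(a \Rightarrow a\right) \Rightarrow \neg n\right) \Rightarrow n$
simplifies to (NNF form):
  $n$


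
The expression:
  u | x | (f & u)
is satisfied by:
  {x: True, u: True}
  {x: True, u: False}
  {u: True, x: False}


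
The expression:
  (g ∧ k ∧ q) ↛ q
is never true.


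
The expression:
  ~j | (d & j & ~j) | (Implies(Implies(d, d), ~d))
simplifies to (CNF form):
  ~d | ~j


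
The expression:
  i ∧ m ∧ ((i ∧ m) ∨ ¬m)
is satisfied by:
  {m: True, i: True}


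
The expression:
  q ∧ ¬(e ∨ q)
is never true.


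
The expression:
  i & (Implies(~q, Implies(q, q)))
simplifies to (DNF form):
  i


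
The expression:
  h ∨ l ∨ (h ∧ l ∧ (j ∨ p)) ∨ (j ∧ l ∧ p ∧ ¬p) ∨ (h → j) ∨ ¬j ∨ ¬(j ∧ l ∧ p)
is always true.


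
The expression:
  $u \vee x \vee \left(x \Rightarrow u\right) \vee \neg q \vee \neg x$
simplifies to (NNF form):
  $\text{True}$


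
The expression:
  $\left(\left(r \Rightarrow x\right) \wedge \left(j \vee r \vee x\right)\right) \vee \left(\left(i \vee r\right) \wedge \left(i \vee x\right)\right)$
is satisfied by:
  {i: True, x: True, j: True, r: False}
  {i: True, x: True, r: False, j: False}
  {i: True, x: True, j: True, r: True}
  {i: True, x: True, r: True, j: False}
  {i: True, j: True, r: False, x: False}
  {i: True, r: False, j: False, x: False}
  {i: True, j: True, r: True, x: False}
  {i: True, r: True, j: False, x: False}
  {j: True, x: True, r: False, i: False}
  {x: True, r: False, j: False, i: False}
  {j: True, x: True, r: True, i: False}
  {x: True, r: True, j: False, i: False}
  {j: True, x: False, r: False, i: False}


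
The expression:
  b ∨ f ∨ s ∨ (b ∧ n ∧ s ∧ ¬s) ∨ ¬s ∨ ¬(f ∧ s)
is always true.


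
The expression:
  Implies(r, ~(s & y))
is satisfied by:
  {s: False, y: False, r: False}
  {r: True, s: False, y: False}
  {y: True, s: False, r: False}
  {r: True, y: True, s: False}
  {s: True, r: False, y: False}
  {r: True, s: True, y: False}
  {y: True, s: True, r: False}


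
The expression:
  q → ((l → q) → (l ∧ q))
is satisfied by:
  {l: True, q: False}
  {q: False, l: False}
  {q: True, l: True}


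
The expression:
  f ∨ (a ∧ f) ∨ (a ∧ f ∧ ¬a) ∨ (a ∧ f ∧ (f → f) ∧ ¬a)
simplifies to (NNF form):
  f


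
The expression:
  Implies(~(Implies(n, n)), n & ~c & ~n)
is always true.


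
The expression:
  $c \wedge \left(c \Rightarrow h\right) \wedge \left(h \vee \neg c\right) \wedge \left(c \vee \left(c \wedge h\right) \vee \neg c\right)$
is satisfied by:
  {h: True, c: True}


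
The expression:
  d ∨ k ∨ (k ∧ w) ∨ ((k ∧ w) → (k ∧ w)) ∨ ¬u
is always true.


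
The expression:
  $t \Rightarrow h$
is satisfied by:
  {h: True, t: False}
  {t: False, h: False}
  {t: True, h: True}


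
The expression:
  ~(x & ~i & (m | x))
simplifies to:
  i | ~x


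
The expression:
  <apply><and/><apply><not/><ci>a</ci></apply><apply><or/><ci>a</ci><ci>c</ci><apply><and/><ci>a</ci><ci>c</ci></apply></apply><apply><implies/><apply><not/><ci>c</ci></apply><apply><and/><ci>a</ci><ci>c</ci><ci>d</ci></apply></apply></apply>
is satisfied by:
  {c: True, a: False}


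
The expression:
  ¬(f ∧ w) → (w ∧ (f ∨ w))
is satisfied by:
  {w: True}


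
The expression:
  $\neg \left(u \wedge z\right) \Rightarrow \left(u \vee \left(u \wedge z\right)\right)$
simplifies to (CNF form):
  $u$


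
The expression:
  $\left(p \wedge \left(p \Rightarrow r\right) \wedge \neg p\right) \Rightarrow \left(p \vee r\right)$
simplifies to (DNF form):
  $\text{True}$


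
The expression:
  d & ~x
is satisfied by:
  {d: True, x: False}


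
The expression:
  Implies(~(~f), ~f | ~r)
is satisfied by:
  {r: False, f: False}
  {f: True, r: False}
  {r: True, f: False}


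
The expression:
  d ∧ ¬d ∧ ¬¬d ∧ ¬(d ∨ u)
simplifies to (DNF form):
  False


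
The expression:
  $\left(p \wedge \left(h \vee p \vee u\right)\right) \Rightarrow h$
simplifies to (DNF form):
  $h \vee \neg p$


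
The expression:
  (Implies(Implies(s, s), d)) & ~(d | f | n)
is never true.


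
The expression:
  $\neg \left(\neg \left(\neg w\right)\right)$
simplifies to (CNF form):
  $\neg w$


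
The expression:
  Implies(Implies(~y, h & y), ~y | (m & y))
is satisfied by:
  {m: True, y: False}
  {y: False, m: False}
  {y: True, m: True}


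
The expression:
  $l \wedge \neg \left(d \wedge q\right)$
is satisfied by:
  {l: True, q: False, d: False}
  {l: True, d: True, q: False}
  {l: True, q: True, d: False}


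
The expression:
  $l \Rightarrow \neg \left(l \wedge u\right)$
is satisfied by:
  {l: False, u: False}
  {u: True, l: False}
  {l: True, u: False}


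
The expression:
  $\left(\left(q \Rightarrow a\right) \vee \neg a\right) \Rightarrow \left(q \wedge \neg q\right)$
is never true.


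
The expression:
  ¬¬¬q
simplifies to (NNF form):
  ¬q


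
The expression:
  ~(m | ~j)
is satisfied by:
  {j: True, m: False}


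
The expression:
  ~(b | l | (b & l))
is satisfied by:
  {l: False, b: False}


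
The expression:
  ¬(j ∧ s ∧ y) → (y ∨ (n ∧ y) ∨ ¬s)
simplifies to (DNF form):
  y ∨ ¬s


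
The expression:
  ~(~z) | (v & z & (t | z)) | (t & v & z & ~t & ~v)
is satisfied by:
  {z: True}


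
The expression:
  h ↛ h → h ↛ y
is always true.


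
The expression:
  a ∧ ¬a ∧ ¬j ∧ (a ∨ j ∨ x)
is never true.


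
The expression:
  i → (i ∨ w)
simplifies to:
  True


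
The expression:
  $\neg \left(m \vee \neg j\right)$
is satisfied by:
  {j: True, m: False}


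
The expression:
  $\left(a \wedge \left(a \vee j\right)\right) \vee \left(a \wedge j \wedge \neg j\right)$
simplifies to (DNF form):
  $a$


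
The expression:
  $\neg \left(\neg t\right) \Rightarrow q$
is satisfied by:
  {q: True, t: False}
  {t: False, q: False}
  {t: True, q: True}


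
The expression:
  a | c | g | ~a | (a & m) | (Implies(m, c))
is always true.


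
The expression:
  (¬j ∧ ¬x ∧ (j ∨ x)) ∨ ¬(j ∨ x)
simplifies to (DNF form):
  ¬j ∧ ¬x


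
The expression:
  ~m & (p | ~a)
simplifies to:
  ~m & (p | ~a)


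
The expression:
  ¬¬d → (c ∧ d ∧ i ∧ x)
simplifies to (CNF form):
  (c ∨ ¬d) ∧ (i ∨ ¬d) ∧ (x ∨ ¬d)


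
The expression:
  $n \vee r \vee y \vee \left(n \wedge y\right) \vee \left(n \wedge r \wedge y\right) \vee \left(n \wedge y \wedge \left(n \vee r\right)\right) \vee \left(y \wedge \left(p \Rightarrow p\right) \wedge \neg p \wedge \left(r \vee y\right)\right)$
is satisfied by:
  {r: True, n: True, y: True}
  {r: True, n: True, y: False}
  {r: True, y: True, n: False}
  {r: True, y: False, n: False}
  {n: True, y: True, r: False}
  {n: True, y: False, r: False}
  {y: True, n: False, r: False}


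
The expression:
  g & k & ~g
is never true.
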